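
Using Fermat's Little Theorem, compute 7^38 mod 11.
By Fermat: 7^{10} ≡ 1 (mod 11). 38 = 3×10 + 8. So 7^{38} ≡ 7^{8} ≡ 9 (mod 11)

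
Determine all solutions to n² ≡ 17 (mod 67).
The square roots of 17 mod 67 are 33 and 34. Verify: 33² = 1089 ≡ 17 (mod 67)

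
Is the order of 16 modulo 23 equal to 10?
No, the actual order is 11, not 10.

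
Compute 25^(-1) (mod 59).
26

Using Extended Euclidean Algorithm:
gcd(25, 59) = 1
Bezout coefficients: 25 × 26 + 59 × -11 = 1
So 25 × 26 ≡ 1 (mod 59)
The inverse is 26 mod 59 = 26
Verification: 25 × 26 = 650 = 11 × 59 + 1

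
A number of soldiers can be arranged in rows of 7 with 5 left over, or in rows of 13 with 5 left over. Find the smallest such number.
M = 7 × 13 = 91. M₁ = 13, y₁ ≡ 6 (mod 7). M₂ = 7, y₂ ≡ 2 (mod 13). r = 5×13×6 + 5×7×2 ≡ 5 (mod 91). The smallest positive such number is 5.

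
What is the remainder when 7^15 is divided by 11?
Using Fermat: 7^{10} ≡ 1 (mod 11). 15 ≡ 5 (mod 10). So 7^{15} ≡ 7^{5} ≡ 10 (mod 11)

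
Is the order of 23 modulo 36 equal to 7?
No, the actual order is 6, not 7.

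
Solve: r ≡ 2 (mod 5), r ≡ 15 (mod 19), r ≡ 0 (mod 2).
M = 5 × 19 × 2 = 190. M₁ = 38, y₁ ≡ 2 (mod 5). M₂ = 10, y₂ ≡ 2 (mod 19). M₃ = 95, y₃ ≡ 1 (mod 2). r = 2×38×2 + 15×10×2 + 0×95×1 ≡ 72 (mod 190)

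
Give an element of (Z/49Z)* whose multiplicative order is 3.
18 has order 3 mod 49 since 18^{3} ≡ 1 (mod 49) and no smaller power works.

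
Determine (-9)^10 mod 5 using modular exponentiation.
(-9) ≡ 1 (mod 5). 10 = 8 + 2 (binary 1010). Repeated squaring mod 5: 1^1 ≡ 1; 1^2 ≡ 1² = 1 ≡ 1; 1^4 ≡ 1² = 1 ≡ 1; 1^8 ≡ 1² = 1 ≡ 1. Multiply: (-9)^10 ≡ 1^8 × 1^2 ≡ 1 × 1 (mod 5): 1 × 1 = 1 ≡ 1. So (-9)^10 ≡ 1 (mod 5).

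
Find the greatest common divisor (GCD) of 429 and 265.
1

Using the Euclidean algorithm:
429 = 1 × 265 + 164
265 = 1 × 164 + 101
164 = 1 × 101 + 63
101 = 1 × 63 + 38
63 = 1 × 38 + 25
38 = 1 × 25 + 13
25 = 1 × 13 + 12
13 = 1 × 12 + 1
12 = 12 × 1 + 0

GCD(429, 265) = 1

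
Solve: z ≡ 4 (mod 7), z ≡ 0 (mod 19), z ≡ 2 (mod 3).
M = 7 × 19 × 3 = 399. M₁ = 57, y₁ ≡ 1 (mod 7). M₂ = 21, y₂ ≡ 10 (mod 19). M₃ = 133, y₃ ≡ 1 (mod 3). z = 4×57×1 + 0×21×10 + 2×133×1 ≡ 95 (mod 399)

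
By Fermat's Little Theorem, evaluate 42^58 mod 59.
By Fermat's Little Theorem, 42^{58} ≡ 1 (mod 59) since 59 is prime and gcd(42, 59) = 1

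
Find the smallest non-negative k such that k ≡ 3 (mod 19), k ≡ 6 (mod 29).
383

Using the Chinese Remainder Theorem:
M = product of moduli = 551
For equation 1: M_1 = 29, 29 ≡ 10 (mod 19), inverse of 29 mod 19 is 2 (check: 10 × 2 = 20 ≡ 1 (mod 19))
For equation 2: M_2 = 19, 19 ≡ 19 (mod 29), inverse of 19 mod 29 is 26 (check: 19 × 26 = 494 ≡ 1 (mod 29))
Combine: k ≡ Σ r_i×M_i×(M_i⁻¹ mod m_i) = 3×29×2 + 6×19×26 = 174 + 2964 = 3138
3138 mod 551 = 383
k ≡ 383 (mod 551)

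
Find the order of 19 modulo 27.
Powers of 19 mod 27: 19^1≡19, 19^2≡10, 19^3≡1. Order = 3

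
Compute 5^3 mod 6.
3 = 2 + 1 (binary 11). Repeated squaring mod 6: 5^1 ≡ 5; 5^2 ≡ 5² = 25 ≡ 1. Multiply: 5^3 = 5^2 × 5^1 ≡ 1 × 5 (mod 6): 1 × 5 = 5 ≡ 5. So 5^3 ≡ 5 (mod 6).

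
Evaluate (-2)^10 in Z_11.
(-2) ≡ 9 (mod 11). 10 = 8 + 2 (binary 1010). Repeated squaring mod 11: 9^1 ≡ 9; 9^2 ≡ 9² = 81 ≡ 4; 9^4 ≡ 4² = 16 ≡ 5; 9^8 ≡ 5² = 25 ≡ 3. Multiply: (-2)^10 ≡ 9^8 × 9^2 ≡ 3 × 4 (mod 11): 3 × 4 = 12 ≡ 1. So (-2)^10 ≡ 1 (mod 11).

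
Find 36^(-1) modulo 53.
28

Using Extended Euclidean Algorithm:
gcd(36, 53) = 1
Bezout coefficients: 36 × -25 + 53 × 17 = 1
So 36 × -25 ≡ 1 (mod 53)
The inverse is -25 mod 53 = 28
Verification: 36 × 28 = 1008 = 19 × 53 + 1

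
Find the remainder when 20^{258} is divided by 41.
By Fermat: 20^{40} ≡ 1 (mod 41). 258 = 6×40 + 18. So 20^{258} ≡ 20^{18} ≡ 4 (mod 41)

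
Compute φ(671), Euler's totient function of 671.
600

Prime factorization: 671 = 11 × 61
Using the formula φ(n) = n × Π(1 - 1/p) for each prime factor p:
φ(671) = 671 × (1 - 1/11) × (1 - 1/61)
φ(671) = 600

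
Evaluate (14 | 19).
(14/19) = 14^{9} mod 19 = -1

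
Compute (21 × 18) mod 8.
2

(21 × 18) = 378
378 mod 8 = 2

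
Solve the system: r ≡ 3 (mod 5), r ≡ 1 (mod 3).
M = 5 × 3 = 15. M₁ = 3, y₁ ≡ 2 (mod 5). M₂ = 5, y₂ ≡ 2 (mod 3). r = 3×3×2 + 1×5×2 ≡ 13 (mod 15)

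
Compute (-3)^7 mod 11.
(-3) ≡ 8 (mod 11). 7 = 4 + 2 + 1 (binary 111). Repeated squaring mod 11: 8^1 ≡ 8; 8^2 ≡ 8² = 64 ≡ 9; 8^4 ≡ 9² = 81 ≡ 4. Multiply: (-3)^7 ≡ 8^4 × 8^2 × 8^1 ≡ 4 × 9 × 8 (mod 11): 4 × 9 = 36 ≡ 3; 3 × 8 = 24 ≡ 2. So (-3)^7 ≡ 2 (mod 11).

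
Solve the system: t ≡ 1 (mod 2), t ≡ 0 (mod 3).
M = 2 × 3 = 6. M₁ = 3, y₁ ≡ 1 (mod 2). M₂ = 2, y₂ ≡ 2 (mod 3). t = 1×3×1 + 0×2×2 ≡ 3 (mod 6)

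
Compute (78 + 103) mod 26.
25

(78 + 103) = 181
181 mod 26 = 25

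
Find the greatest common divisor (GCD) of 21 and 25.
1

Using the Euclidean algorithm:
21 = 0 × 25 + 21
25 = 1 × 21 + 4
21 = 5 × 4 + 1
4 = 4 × 1 + 0

GCD(21, 25) = 1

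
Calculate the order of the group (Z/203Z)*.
168

Prime factorization: 203 = 7 × 29
Using the formula φ(n) = n × Π(1 - 1/p) for each prime factor p:
φ(203) = 203 × (1 - 1/7) × (1 - 1/29)
φ(203) = 168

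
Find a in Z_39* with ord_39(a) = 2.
14 has order 2 mod 39 since 14^{2} ≡ 1 (mod 39) and no smaller power works.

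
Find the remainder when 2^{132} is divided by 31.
By Fermat: 2^{30} ≡ 1 (mod 31). 132 = 4×30 + 12. So 2^{132} ≡ 2^{12} ≡ 4 (mod 31)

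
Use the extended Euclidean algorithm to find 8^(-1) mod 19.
Extended GCD: 8(-7) + 19(3) = 1. So 8^(-1) ≡ 12 ≡ 12 (mod 19). Verify: 8 × 12 = 96 ≡ 1 (mod 19)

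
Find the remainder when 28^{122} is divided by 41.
By Fermat: 28^{40} ≡ 1 (mod 41). 122 = 3×40 + 2. So 28^{122} ≡ 28^{2} ≡ 5 (mod 41)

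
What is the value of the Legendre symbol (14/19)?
(14/19) = 14^{9} mod 19 = -1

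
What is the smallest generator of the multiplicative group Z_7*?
p - 1 = 6 has prime divisors 2, 3. h is a primitive root mod 7 iff h^(6/q) ≢ 1 (mod 7) for each such q.
h = 2: 2^3 ≡ 1, 2^2 ≡ 4 (mod 7); 2^3 ≡ 1, so not a primitive root.
h = 3: 3^3 ≡ 6, 3^2 ≡ 2 (mod 7); none is 1, so 3 has order 6 and is a primitive root.
The smallest primitive root mod 7 is g = 3.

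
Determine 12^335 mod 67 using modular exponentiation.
Using Fermat: 12^{66} ≡ 1 (mod 67). 335 ≡ 5 (mod 66). So 12^{335} ≡ 12^{5} ≡ 61 (mod 67)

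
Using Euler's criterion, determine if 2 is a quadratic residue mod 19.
By Euler's criterion: 2^{9} ≡ 18 (mod 19). Since this equals -1 (≡ 18), 2 is not a QR.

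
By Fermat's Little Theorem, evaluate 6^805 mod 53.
By Fermat: 6^{52} ≡ 1 (mod 53). 805 ≡ 25 (mod 52). So 6^{805} ≡ 6^{25} ≡ 9 (mod 53)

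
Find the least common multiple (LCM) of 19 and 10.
190

First find GCD(19, 10) using the Euclidean algorithm:
19 = 1 × 10 + 9
10 = 1 × 9 + 1
9 = 9 × 1 + 0
GCD(19, 10) = 1

LCM formula: LCM(a, b) = (a × b) / GCD(a, b)
LCM(19, 10) = (19 × 10) / 1
LCM(19, 10) = 190 / 1
LCM(19, 10) = 190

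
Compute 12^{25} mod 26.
12

Using successive squaring:
Binary expansion of 25: 11001
Powers of 12 mod 26 (each is the square of the previous):
  12^1 ≡ 12 (mod 26)
  12^2 ≡ 12² = 144 ≡ 14 (mod 26)
  12^4 ≡ 14² = 196 ≡ 14 (mod 26)
  12^8 ≡ 14² = 196 ≡ 14 (mod 26)
  12^16 ≡ 14² = 196 ≡ 14 (mod 26)
25 = 16 + 8 + 1, so 12^25 = 12^16 × 12^8 × 12^1 ≡ 14 × 14 × 12 (mod 26)
Multiplying step by step:
  14 × 14 = 196 ≡ 14 (mod 26)
  14 × 12 = 168 ≡ 12 (mod 26)
Result: 12^25 ≡ 12 (mod 26)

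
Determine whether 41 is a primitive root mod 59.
p - 1 = 58 has prime divisors 2, 29. Check 41^(58/q) mod 59 for each: 41^(58/2) = 41^29 ≡ 1, 41^(58/29) = 41^2 ≡ 29 (mod 59). Since 41^29 ≡ 1 (mod 59), the order of 41 divides 29 (in fact the order is 29) ≠ 58, so it is not a primitive root.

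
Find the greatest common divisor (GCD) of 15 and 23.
1

Using the Euclidean algorithm:
15 = 0 × 23 + 15
23 = 1 × 15 + 8
15 = 1 × 8 + 7
8 = 1 × 7 + 1
7 = 7 × 1 + 0

GCD(15, 23) = 1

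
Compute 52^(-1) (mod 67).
58

Using Extended Euclidean Algorithm:
gcd(52, 67) = 1
Bezout coefficients: 52 × -9 + 67 × 7 = 1
So 52 × -9 ≡ 1 (mod 67)
The inverse is -9 mod 67 = 58
Verification: 52 × 58 = 3016 = 45 × 67 + 1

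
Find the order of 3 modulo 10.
Powers of 3 mod 10: 3^1≡3, 3^2≡9, 3^3≡7, 3^4≡1. Order = 4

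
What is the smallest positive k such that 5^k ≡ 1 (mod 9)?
Powers of 5 mod 9: 5^1≡5, 5^2≡7, 5^3≡8, 5^4≡4, 5^5≡2, 5^6≡1. Order = 6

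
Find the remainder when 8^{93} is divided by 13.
By Fermat: 8^{12} ≡ 1 (mod 13). 93 = 7×12 + 9. So 8^{93} ≡ 8^{9} ≡ 8 (mod 13)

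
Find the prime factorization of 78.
2 × 3 × 13

Divide by primes starting from smallest:
78 ÷ 2 = 39
39 ÷ 3 = 13
13 ÷ 13 = 1

78 = 2 × 3 × 13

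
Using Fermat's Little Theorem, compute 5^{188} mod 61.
42

By Fermat's Little Theorem, a^(p-1) ≡ 1 (mod p) for prime p and gcd(a, p) = 1
Here p = 61, so 5^60 ≡ 1 (mod 61)
We can reduce the exponent: 188 mod 60 = 8
So 5^188 ≡ 5^8 (mod 61)
Computing: 5^8 mod 61 = 42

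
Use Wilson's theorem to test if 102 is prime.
(101)! mod 102 = 0. Since 0 ≢ -1 (mod 102), 102 is not prime.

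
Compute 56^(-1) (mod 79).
24

Using Extended Euclidean Algorithm:
gcd(56, 79) = 1
Bezout coefficients: 56 × 24 + 79 × -17 = 1
So 56 × 24 ≡ 1 (mod 79)
The inverse is 24 mod 79 = 24
Verification: 56 × 24 = 1344 = 17 × 79 + 1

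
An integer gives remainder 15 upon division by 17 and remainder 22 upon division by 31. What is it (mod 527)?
M = 17 × 31 = 527. M₁ = 31, y₁ ≡ 11 (mod 17). M₂ = 17, y₂ ≡ 11 (mod 31). r = 15×31×11 + 22×17×11 ≡ 270 (mod 527). The smallest positive such number is 270.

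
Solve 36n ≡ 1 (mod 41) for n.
36^(-1) ≡ 8 (mod 41). Verification: 36 × 8 = 288 ≡ 1 (mod 41)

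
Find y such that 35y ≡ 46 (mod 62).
58

Since gcd(35, 62) = 1 divides 46, a solution exists.
Multiply both sides by the inverse of 35 mod 62:
  35^(-1) mod 62 = 39
  x ≡ 39 × 46 ≡ 1794 ≡ 58 (mod 62)
Verification: 35 × 58 = 2030 = 32 × 62 + 46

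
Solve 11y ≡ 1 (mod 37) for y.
11^(-1) ≡ 27 (mod 37). Verification: 11 × 27 = 297 ≡ 1 (mod 37)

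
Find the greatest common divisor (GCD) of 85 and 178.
1

Using the Euclidean algorithm:
85 = 0 × 178 + 85
178 = 2 × 85 + 8
85 = 10 × 8 + 5
8 = 1 × 5 + 3
5 = 1 × 3 + 2
3 = 1 × 2 + 1
2 = 2 × 1 + 0

GCD(85, 178) = 1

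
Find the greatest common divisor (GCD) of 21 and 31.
1

Using the Euclidean algorithm:
21 = 0 × 31 + 21
31 = 1 × 21 + 10
21 = 2 × 10 + 1
10 = 10 × 1 + 0

GCD(21, 31) = 1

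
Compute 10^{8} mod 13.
9

Using successive squaring:
Binary expansion of 8: 1000
Powers of 10 mod 13 (each is the square of the previous):
  10^1 ≡ 10 (mod 13)
  10^2 ≡ 10² = 100 ≡ 9 (mod 13)
  10^4 ≡ 9² = 81 ≡ 3 (mod 13)
  10^8 ≡ 3² = 9 ≡ 9 (mod 13)
8 is a power of 2, so 10^8 is the last square: ≡ 9 (mod 13)
Result: 10^8 ≡ 9 (mod 13)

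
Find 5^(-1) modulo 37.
15

Using Extended Euclidean Algorithm:
gcd(5, 37) = 1
Bezout coefficients: 5 × 15 + 37 × -2 = 1
So 5 × 15 ≡ 1 (mod 37)
The inverse is 15 mod 37 = 15
Verification: 5 × 15 = 75 = 2 × 37 + 1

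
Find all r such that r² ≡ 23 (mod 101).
The square roots of 23 mod 101 are 86 and 15. Verify: 86² = 7396 ≡ 23 (mod 101)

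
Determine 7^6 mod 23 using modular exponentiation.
6 = 4 + 2 (binary 110). Repeated squaring mod 23: 7^1 ≡ 7; 7^2 ≡ 7² = 49 ≡ 3; 7^4 ≡ 3² = 9 ≡ 9. Multiply: 7^6 = 7^4 × 7^2 ≡ 9 × 3 (mod 23): 9 × 3 = 27 ≡ 4. So 7^6 ≡ 4 (mod 23).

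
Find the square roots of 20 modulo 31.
The square roots of 20 mod 31 are 19 and 12. Verify: 19² = 361 ≡ 20 (mod 31)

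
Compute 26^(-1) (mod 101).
35

Using Extended Euclidean Algorithm:
gcd(26, 101) = 1
Bezout coefficients: 26 × 35 + 101 × -9 = 1
So 26 × 35 ≡ 1 (mod 101)
The inverse is 35 mod 101 = 35
Verification: 26 × 35 = 910 = 9 × 101 + 1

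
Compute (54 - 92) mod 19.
0

(54 - 92) = -38
-38 mod 19 = 0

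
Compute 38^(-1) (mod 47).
38^(-1) ≡ 26 (mod 47). Verification: 38 × 26 = 988 ≡ 1 (mod 47)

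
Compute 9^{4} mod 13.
9

Using successive squaring:
Binary expansion of 4: 100
Powers of 9 mod 13 (each is the square of the previous):
  9^1 ≡ 9 (mod 13)
  9^2 ≡ 9² = 81 ≡ 3 (mod 13)
  9^4 ≡ 3² = 9 ≡ 9 (mod 13)
4 is a power of 2, so 9^4 is the last square: ≡ 9 (mod 13)
Result: 9^4 ≡ 9 (mod 13)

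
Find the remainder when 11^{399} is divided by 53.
By Fermat: 11^{52} ≡ 1 (mod 53). 399 = 7×52 + 35. So 11^{399} ≡ 11^{35} ≡ 4 (mod 53)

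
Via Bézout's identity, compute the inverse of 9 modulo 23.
Extended GCD: 9(-5) + 23(2) = 1. So 9^(-1) ≡ 18 ≡ 18 (mod 23). Verify: 9 × 18 = 162 ≡ 1 (mod 23)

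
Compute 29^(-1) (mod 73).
68

Using Extended Euclidean Algorithm:
gcd(29, 73) = 1
Bezout coefficients: 29 × -5 + 73 × 2 = 1
So 29 × -5 ≡ 1 (mod 73)
The inverse is -5 mod 73 = 68
Verification: 29 × 68 = 1972 = 27 × 73 + 1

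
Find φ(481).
432

Prime factorization: 481 = 13 × 37
Using the formula φ(n) = n × Π(1 - 1/p) for each prime factor p:
φ(481) = 481 × (1 - 1/13) × (1 - 1/37)
φ(481) = 432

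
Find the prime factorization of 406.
2 × 7 × 29

Divide by primes starting from smallest:
406 ÷ 2 = 203
203 ÷ 7 = 29
29 ÷ 29 = 1

406 = 2 × 7 × 29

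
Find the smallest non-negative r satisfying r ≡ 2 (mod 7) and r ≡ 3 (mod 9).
M = 7 × 9 = 63. M₁ = 9, y₁ ≡ 4 (mod 7). M₂ = 7, y₂ ≡ 4 (mod 9). r = 2×9×4 + 3×7×4 ≡ 30 (mod 63)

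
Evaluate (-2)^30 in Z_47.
Using repeated squaring. (-2) ≡ 45 (mod 47). 30 = 16 + 8 + 4 + 2 (binary 11110). Repeated squaring mod 47: 45^1 ≡ 45; 45^2 ≡ 45² = 2025 ≡ 4; 45^4 ≡ 4² = 16 ≡ 16; 45^8 ≡ 16² = 256 ≡ 21; 45^16 ≡ 21² = 441 ≡ 18. Multiply: (-2)^30 ≡ 45^16 × 45^8 × 45^4 × 45^2 ≡ 18 × 21 × 16 × 4 (mod 47): 18 × 21 = 378 ≡ 2; 2 × 16 = 32 ≡ 32; 32 × 4 = 128 ≡ 34. So (-2)^30 ≡ 34 (mod 47).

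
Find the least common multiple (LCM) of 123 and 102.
4182

First find GCD(123, 102) using the Euclidean algorithm:
123 = 1 × 102 + 21
102 = 4 × 21 + 18
21 = 1 × 18 + 3
18 = 6 × 3 + 0
GCD(123, 102) = 3

LCM formula: LCM(a, b) = (a × b) / GCD(a, b)
LCM(123, 102) = (123 × 102) / 3
LCM(123, 102) = 12546 / 3
LCM(123, 102) = 4182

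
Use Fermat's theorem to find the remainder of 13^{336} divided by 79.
38

By Fermat's Little Theorem, a^(p-1) ≡ 1 (mod p) for prime p and gcd(a, p) = 1
Here p = 79, so 13^78 ≡ 1 (mod 79)
We can reduce the exponent: 336 mod 78 = 24
So 13^336 ≡ 13^24 (mod 79)
Computing: 13^24 mod 79 = 38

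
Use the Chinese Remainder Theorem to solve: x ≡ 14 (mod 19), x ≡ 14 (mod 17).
M = 19 × 17 = 323. M₁ = 17, y₁ ≡ 9 (mod 19). M₂ = 19, y₂ ≡ 9 (mod 17). x = 14×17×9 + 14×19×9 ≡ 14 (mod 323)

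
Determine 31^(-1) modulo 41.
31^(-1) ≡ 4 (mod 41). Verification: 31 × 4 = 124 ≡ 1 (mod 41)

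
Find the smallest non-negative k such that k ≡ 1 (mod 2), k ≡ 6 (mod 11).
17

Using the Chinese Remainder Theorem:
M = product of moduli = 22
For equation 1: M_1 = 11, 11 ≡ 1 (mod 2), inverse of 11 mod 2 is 1 (check: 1 × 1 = 1 ≡ 1 (mod 2))
For equation 2: M_2 = 2, 2 ≡ 2 (mod 11), inverse of 2 mod 11 is 6 (check: 2 × 6 = 12 ≡ 1 (mod 11))
Combine: k ≡ Σ r_i×M_i×(M_i⁻¹ mod m_i) = 1×11×1 + 6×2×6 = 11 + 72 = 83
83 mod 22 = 17
k ≡ 17 (mod 22)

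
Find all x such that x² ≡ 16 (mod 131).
The square roots of 16 mod 131 are 4 and 127. Verify: 4² = 16 ≡ 16 (mod 131)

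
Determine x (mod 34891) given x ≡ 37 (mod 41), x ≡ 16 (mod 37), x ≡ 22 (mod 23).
27507

Using the Chinese Remainder Theorem:
M = product of moduli = 34891
For equation 1: M_1 = 851, 851 ≡ 31 (mod 41), inverse of 851 mod 41 is 4 (check: 31 × 4 = 124 ≡ 1 (mod 41))
For equation 2: M_2 = 943, 943 ≡ 18 (mod 37), inverse of 943 mod 37 is 35 (check: 18 × 35 = 630 ≡ 1 (mod 37))
For equation 3: M_3 = 1517, 1517 ≡ 22 (mod 23), inverse of 1517 mod 23 is 22 (check: 22 × 22 = 484 ≡ 1 (mod 23))
Combine: x ≡ Σ r_i×M_i×(M_i⁻¹ mod m_i) = 37×851×4 + 16×943×35 + 22×1517×22 = 125948 + 528080 + 734228 = 1388256
1388256 mod 34891 = 27507
x ≡ 27507 (mod 34891)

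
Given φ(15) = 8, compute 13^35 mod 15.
By Euler: 13^{8} ≡ 1 (mod 15) since gcd(13, 15) = 1. 35 = 4×8 + 3. So 13^{35} ≡ 13^{3} ≡ 7 (mod 15)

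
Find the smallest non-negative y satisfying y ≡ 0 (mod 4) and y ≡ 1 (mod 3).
M = 4 × 3 = 12. M₁ = 3, y₁ ≡ 3 (mod 4). M₂ = 4, y₂ ≡ 1 (mod 3). y = 0×3×3 + 1×4×1 ≡ 4 (mod 12)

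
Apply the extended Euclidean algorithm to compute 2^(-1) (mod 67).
Extended GCD: 2(-33) + 67(1) = 1. So 2^(-1) ≡ 34 ≡ 34 (mod 67). Verify: 2 × 34 = 68 ≡ 1 (mod 67)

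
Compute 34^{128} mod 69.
16

Using successive squaring:
Binary expansion of 128: 10000000
Powers of 34 mod 69 (each is the square of the previous):
  34^1 ≡ 34 (mod 69)
  34^2 ≡ 34² = 1156 ≡ 52 (mod 69)
  34^4 ≡ 52² = 2704 ≡ 13 (mod 69)
  34^8 ≡ 13² = 169 ≡ 31 (mod 69)
  34^16 ≡ 31² = 961 ≡ 64 (mod 69)
  34^32 ≡ 64² = 4096 ≡ 25 (mod 69)
  34^64 ≡ 25² = 625 ≡ 4 (mod 69)
  34^128 ≡ 4² = 16 ≡ 16 (mod 69)
128 is a power of 2, so 34^128 is the last square: ≡ 16 (mod 69)
Result: 34^128 ≡ 16 (mod 69)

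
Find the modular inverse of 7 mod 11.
7^(-1) ≡ 8 (mod 11). Verification: 7 × 8 = 56 ≡ 1 (mod 11)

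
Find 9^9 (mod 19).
9 = 8 + 1 (binary 1001). Repeated squaring mod 19: 9^1 ≡ 9; 9^2 ≡ 9² = 81 ≡ 5; 9^4 ≡ 5² = 25 ≡ 6; 9^8 ≡ 6² = 36 ≡ 17. Multiply: 9^9 = 9^8 × 9^1 ≡ 17 × 9 (mod 19): 17 × 9 = 153 ≡ 1. So 9^9 ≡ 1 (mod 19).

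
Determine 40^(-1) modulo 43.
40^(-1) ≡ 14 (mod 43). Verification: 40 × 14 = 560 ≡ 1 (mod 43)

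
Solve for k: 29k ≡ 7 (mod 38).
33

Since gcd(29, 38) = 1 divides 7, a solution exists.
Multiply both sides by the inverse of 29 mod 38:
  29^(-1) mod 38 = 21
  x ≡ 21 × 7 ≡ 147 ≡ 33 (mod 38)
Verification: 29 × 33 = 957 = 25 × 38 + 7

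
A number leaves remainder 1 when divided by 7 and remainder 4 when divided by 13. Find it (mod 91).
M = 7 × 13 = 91. M₁ = 13, y₁ ≡ 6 (mod 7). M₂ = 7, y₂ ≡ 2 (mod 13). t = 1×13×6 + 4×7×2 ≡ 43 (mod 91)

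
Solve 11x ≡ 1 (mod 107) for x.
11^(-1) ≡ 39 (mod 107). Verification: 11 × 39 = 429 ≡ 1 (mod 107)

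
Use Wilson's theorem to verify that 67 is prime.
(66)! mod 67 = 66. Since this equals -1 (mod 67), Wilson confirms 67 is prime.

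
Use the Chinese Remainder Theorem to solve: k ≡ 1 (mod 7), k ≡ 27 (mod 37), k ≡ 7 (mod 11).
1877

Using the Chinese Remainder Theorem:
M = product of moduli = 2849
For equation 1: M_1 = 407, 407 ≡ 1 (mod 7), inverse of 407 mod 7 is 1 (check: 1 × 1 = 1 ≡ 1 (mod 7))
For equation 2: M_2 = 77, 77 ≡ 3 (mod 37), inverse of 77 mod 37 is 25 (check: 3 × 25 = 75 ≡ 1 (mod 37))
For equation 3: M_3 = 259, 259 ≡ 6 (mod 11), inverse of 259 mod 11 is 2 (check: 6 × 2 = 12 ≡ 1 (mod 11))
Combine: k ≡ Σ r_i×M_i×(M_i⁻¹ mod m_i) = 1×407×1 + 27×77×25 + 7×259×2 = 407 + 51975 + 3626 = 56008
56008 mod 2849 = 1877
k ≡ 1877 (mod 2849)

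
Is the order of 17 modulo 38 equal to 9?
Yes, ord_38(17) = 9.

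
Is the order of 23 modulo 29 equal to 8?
No, the actual order is 7, not 8.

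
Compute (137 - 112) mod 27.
25

(137 - 112) = 25
25 mod 27 = 25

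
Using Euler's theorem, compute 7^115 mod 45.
By Euler: 7^{24} ≡ 1 (mod 45) since gcd(7, 45) = 1. 115 = 4×24 + 19. So 7^{115} ≡ 7^{19} ≡ 43 (mod 45)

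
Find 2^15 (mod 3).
Using Fermat: 2^{2} ≡ 1 (mod 3). 15 ≡ 1 (mod 2). So 2^{15} ≡ 2^{1} ≡ 2 (mod 3)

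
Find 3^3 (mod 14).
3 = 2 + 1 (binary 11). Repeated squaring mod 14: 3^1 ≡ 3; 3^2 ≡ 3² = 9 ≡ 9. Multiply: 3^3 = 3^2 × 3^1 ≡ 9 × 3 (mod 14): 9 × 3 = 27 ≡ 13. So 3^3 ≡ 13 (mod 14).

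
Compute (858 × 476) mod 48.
24

(858 × 476) = 408408
408408 mod 48 = 24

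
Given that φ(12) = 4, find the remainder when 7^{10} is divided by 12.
By Euler: 7^{4} ≡ 1 (mod 12) since gcd(7, 12) = 1. 10 = 2×4 + 2. So 7^{10} ≡ 7^{2} ≡ 1 (mod 12)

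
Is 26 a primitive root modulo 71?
p - 1 = 70 has prime divisors 2, 5, 7. Check 26^(70/q) mod 71 for each: 26^(70/2) = 26^35 ≡ 70, 26^(70/5) = 26^14 ≡ 1, 26^(70/7) = 26^10 ≡ 32 (mod 71). Since 26^14 ≡ 1 (mod 71), the order of 26 divides 14 (in fact the order is 14) ≠ 70, so it is not a primitive root.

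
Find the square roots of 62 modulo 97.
The square roots of 62 mod 97 are 81 and 16. Verify: 81² = 6561 ≡ 62 (mod 97)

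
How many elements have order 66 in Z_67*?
Number of primitive roots mod 67 = φ(66) = 20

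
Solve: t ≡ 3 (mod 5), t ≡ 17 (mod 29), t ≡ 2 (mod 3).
M = 5 × 29 × 3 = 435. M₁ = 87, y₁ ≡ 3 (mod 5). M₂ = 15, y₂ ≡ 2 (mod 29). M₃ = 145, y₃ ≡ 1 (mod 3). t = 3×87×3 + 17×15×2 + 2×145×1 ≡ 278 (mod 435)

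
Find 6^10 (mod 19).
10 = 8 + 2 (binary 1010). Repeated squaring mod 19: 6^1 ≡ 6; 6^2 ≡ 6² = 36 ≡ 17; 6^4 ≡ 17² = 289 ≡ 4; 6^8 ≡ 4² = 16 ≡ 16. Multiply: 6^10 = 6^8 × 6^2 ≡ 16 × 17 (mod 19): 16 × 17 = 272 ≡ 6. So 6^10 ≡ 6 (mod 19).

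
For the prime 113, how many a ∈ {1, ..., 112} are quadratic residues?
For prime 113, there are (p-1)/2 = (113-1)/2 = 56 quadratic residues (excluding 0).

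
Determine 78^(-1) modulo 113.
78^(-1) ≡ 71 (mod 113). Verification: 78 × 71 = 5538 ≡ 1 (mod 113)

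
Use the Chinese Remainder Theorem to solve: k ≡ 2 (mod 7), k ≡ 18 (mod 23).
156

Using the Chinese Remainder Theorem:
M = product of moduli = 161
For equation 1: M_1 = 23, 23 ≡ 2 (mod 7), inverse of 23 mod 7 is 4 (check: 2 × 4 = 8 ≡ 1 (mod 7))
For equation 2: M_2 = 7, 7 ≡ 7 (mod 23), inverse of 7 mod 23 is 10 (check: 7 × 10 = 70 ≡ 1 (mod 23))
Combine: k ≡ Σ r_i×M_i×(M_i⁻¹ mod m_i) = 2×23×4 + 18×7×10 = 184 + 1260 = 1444
1444 mod 161 = 156
k ≡ 156 (mod 161)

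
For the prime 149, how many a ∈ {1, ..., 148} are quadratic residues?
For prime 149, there are (p-1)/2 = (149-1)/2 = 74 quadratic residues (excluding 0).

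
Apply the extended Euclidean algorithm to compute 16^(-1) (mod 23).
Extended GCD: 16(-10) + 23(7) = 1. So 16^(-1) ≡ 13 ≡ 13 (mod 23). Verify: 16 × 13 = 208 ≡ 1 (mod 23)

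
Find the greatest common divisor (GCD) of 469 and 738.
1

Using the Euclidean algorithm:
469 = 0 × 738 + 469
738 = 1 × 469 + 269
469 = 1 × 269 + 200
269 = 1 × 200 + 69
200 = 2 × 69 + 62
69 = 1 × 62 + 7
62 = 8 × 7 + 6
7 = 1 × 6 + 1
6 = 6 × 1 + 0

GCD(469, 738) = 1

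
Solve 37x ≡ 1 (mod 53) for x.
43

Using Extended Euclidean Algorithm:
gcd(37, 53) = 1
Bezout coefficients: 37 × -10 + 53 × 7 = 1
So 37 × -10 ≡ 1 (mod 53)
The inverse is -10 mod 53 = 43
Verification: 37 × 43 = 1591 = 30 × 53 + 1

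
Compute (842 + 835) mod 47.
32

(842 + 835) = 1677
1677 mod 47 = 32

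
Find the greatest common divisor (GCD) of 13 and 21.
1

Using the Euclidean algorithm:
13 = 0 × 21 + 13
21 = 1 × 13 + 8
13 = 1 × 8 + 5
8 = 1 × 5 + 3
5 = 1 × 3 + 2
3 = 1 × 2 + 1
2 = 2 × 1 + 0

GCD(13, 21) = 1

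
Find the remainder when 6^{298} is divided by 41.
By Fermat: 6^{40} ≡ 1 (mod 41). 298 = 7×40 + 18. So 6^{298} ≡ 6^{18} ≡ 33 (mod 41)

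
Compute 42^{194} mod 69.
54

Using successive squaring:
Binary expansion of 194: 11000010
Powers of 42 mod 69 (each is the square of the previous):
  42^1 ≡ 42 (mod 69)
  42^2 ≡ 42² = 1764 ≡ 39 (mod 69)
  42^4 ≡ 39² = 1521 ≡ 3 (mod 69)
  42^8 ≡ 3² = 9 ≡ 9 (mod 69)
  42^16 ≡ 9² = 81 ≡ 12 (mod 69)
  42^32 ≡ 12² = 144 ≡ 6 (mod 69)
  42^64 ≡ 6² = 36 ≡ 36 (mod 69)
  42^128 ≡ 36² = 1296 ≡ 54 (mod 69)
194 = 128 + 64 + 2, so 42^194 = 42^128 × 42^64 × 42^2 ≡ 54 × 36 × 39 (mod 69)
Multiplying step by step:
  54 × 36 = 1944 ≡ 12 (mod 69)
  12 × 39 = 468 ≡ 54 (mod 69)
Result: 42^194 ≡ 54 (mod 69)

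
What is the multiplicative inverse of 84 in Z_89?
71

Using Extended Euclidean Algorithm:
gcd(84, 89) = 1
Bezout coefficients: 84 × -18 + 89 × 17 = 1
So 84 × -18 ≡ 1 (mod 89)
The inverse is -18 mod 89 = 71
Verification: 84 × 71 = 5964 = 67 × 89 + 1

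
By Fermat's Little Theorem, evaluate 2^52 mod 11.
By Fermat: 2^{10} ≡ 1 (mod 11). 52 = 5×10 + 2. So 2^{52} ≡ 2^{2} ≡ 4 (mod 11)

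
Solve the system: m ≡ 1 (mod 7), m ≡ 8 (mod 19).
M = 7 × 19 = 133. M₁ = 19, y₁ ≡ 3 (mod 7). M₂ = 7, y₂ ≡ 11 (mod 19). m = 1×19×3 + 8×7×11 ≡ 8 (mod 133)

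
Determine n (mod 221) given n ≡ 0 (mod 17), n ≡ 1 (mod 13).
170

Using the Chinese Remainder Theorem:
M = product of moduli = 221
For equation 1: M_1 = 13, 13 ≡ 13 (mod 17), inverse of 13 mod 17 is 4 (check: 13 × 4 = 52 ≡ 1 (mod 17))
For equation 2: M_2 = 17, 17 ≡ 4 (mod 13), inverse of 17 mod 13 is 10 (check: 4 × 10 = 40 ≡ 1 (mod 13))
Combine: n ≡ Σ r_i×M_i×(M_i⁻¹ mod m_i) = 0×13×4 + 1×17×10 = 0 + 170 = 170
170 mod 221 = 170
n ≡ 170 (mod 221)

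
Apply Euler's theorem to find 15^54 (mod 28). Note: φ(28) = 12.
By Euler: 15^{12} ≡ 1 (mod 28) since gcd(15, 28) = 1. 54 = 4×12 + 6. So 15^{54} ≡ 15^{6} ≡ 1 (mod 28)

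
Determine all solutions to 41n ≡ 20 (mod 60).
40

Since gcd(41, 60) = 1 divides 20, a solution exists.
Multiply both sides by the inverse of 41 mod 60:
  41^(-1) mod 60 = 41
  x ≡ 41 × 20 ≡ 820 ≡ 40 (mod 60)
Verification: 41 × 40 = 1640 = 27 × 60 + 20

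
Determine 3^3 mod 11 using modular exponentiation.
3 = 2 + 1 (binary 11). Repeated squaring mod 11: 3^1 ≡ 3; 3^2 ≡ 3² = 9 ≡ 9. Multiply: 3^3 = 3^2 × 3^1 ≡ 9 × 3 (mod 11): 9 × 3 = 27 ≡ 5. So 3^3 ≡ 5 (mod 11).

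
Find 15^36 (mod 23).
Using Fermat: 15^{22} ≡ 1 (mod 23). 36 ≡ 14 (mod 22). So 15^{36} ≡ 15^{14} ≡ 6 (mod 23)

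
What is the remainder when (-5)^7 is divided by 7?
(-5) ≡ 2 (mod 7). 7 = 4 + 2 + 1 (binary 111). Repeated squaring mod 7: 2^1 ≡ 2; 2^2 ≡ 2² = 4 ≡ 4; 2^4 ≡ 4² = 16 ≡ 2. Multiply: (-5)^7 ≡ 2^4 × 2^2 × 2^1 ≡ 2 × 4 × 2 (mod 7): 2 × 4 = 8 ≡ 1; 1 × 2 = 2 ≡ 2. So (-5)^7 ≡ 2 (mod 7).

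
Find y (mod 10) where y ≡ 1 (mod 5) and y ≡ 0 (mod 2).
M = 5 × 2 = 10. M₁ = 2, y₁ ≡ 3 (mod 5). M₂ = 5, y₂ ≡ 1 (mod 2). y = 1×2×3 + 0×5×1 ≡ 6 (mod 10)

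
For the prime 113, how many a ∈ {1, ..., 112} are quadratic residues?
For prime 113, there are (p-1)/2 = (113-1)/2 = 56 quadratic residues (excluding 0).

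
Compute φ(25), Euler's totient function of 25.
20

Prime factorization: 25 = 5^2
Using the formula φ(n) = n × Π(1 - 1/p) for each prime factor p:
φ(25) = 25 × (1 - 1/5)
φ(25) = 20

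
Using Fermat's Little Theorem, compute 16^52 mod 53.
By Fermat's Little Theorem, 16^{52} ≡ 1 (mod 53) since 53 is prime and gcd(16, 53) = 1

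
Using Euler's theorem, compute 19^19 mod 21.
By Euler: 19^{12} ≡ 1 (mod 21) since gcd(19, 21) = 1. 19 = 1×12 + 7. So 19^{19} ≡ 19^{7} ≡ 19 (mod 21)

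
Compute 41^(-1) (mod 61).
3

Using Extended Euclidean Algorithm:
gcd(41, 61) = 1
Bezout coefficients: 41 × 3 + 61 × -2 = 1
So 41 × 3 ≡ 1 (mod 61)
The inverse is 3 mod 61 = 3
Verification: 41 × 3 = 123 = 2 × 61 + 1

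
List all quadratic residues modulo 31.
QRs mod 31: {1, 2, 4, 5, 7, 8, 9, 10, 14, 16, 18, 19, 20, 25, 28}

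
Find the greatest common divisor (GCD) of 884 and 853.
1

Using the Euclidean algorithm:
884 = 1 × 853 + 31
853 = 27 × 31 + 16
31 = 1 × 16 + 15
16 = 1 × 15 + 1
15 = 15 × 1 + 0

GCD(884, 853) = 1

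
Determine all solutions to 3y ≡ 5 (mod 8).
7

Since gcd(3, 8) = 1 divides 5, a solution exists.
Multiply both sides by the inverse of 3 mod 8:
  3^(-1) mod 8 = 3
  x ≡ 3 × 5 ≡ 15 ≡ 7 (mod 8)
Verification: 3 × 7 = 21 = 2 × 8 + 5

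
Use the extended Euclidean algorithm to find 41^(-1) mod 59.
Extended GCD: 41(-23) + 59(16) = 1. So 41^(-1) ≡ 36 ≡ 36 (mod 59). Verify: 41 × 36 = 1476 ≡ 1 (mod 59)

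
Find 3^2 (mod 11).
2 = 2 (binary 10). Repeated squaring mod 11: 3^1 ≡ 3; 3^2 ≡ 3² = 9 ≡ 9. So 3^2 ≡ 9 (mod 11).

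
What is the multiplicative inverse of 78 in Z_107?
59

Using Extended Euclidean Algorithm:
gcd(78, 107) = 1
Bezout coefficients: 78 × -48 + 107 × 35 = 1
So 78 × -48 ≡ 1 (mod 107)
The inverse is -48 mod 107 = 59
Verification: 78 × 59 = 4602 = 43 × 107 + 1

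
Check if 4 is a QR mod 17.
By Euler's criterion: 4^{8} ≡ 1 (mod 17). Since this equals 1, 4 is a QR.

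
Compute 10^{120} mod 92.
16

Using successive squaring:
Binary expansion of 120: 1111000
Powers of 10 mod 92 (each is the square of the previous):
  10^1 ≡ 10 (mod 92)
  10^2 ≡ 10² = 100 ≡ 8 (mod 92)
  10^4 ≡ 8² = 64 ≡ 64 (mod 92)
  10^8 ≡ 64² = 4096 ≡ 48 (mod 92)
  10^16 ≡ 48² = 2304 ≡ 4 (mod 92)
  10^32 ≡ 4² = 16 ≡ 16 (mod 92)
  10^64 ≡ 16² = 256 ≡ 72 (mod 92)
120 = 64 + 32 + 16 + 8, so 10^120 = 10^64 × 10^32 × 10^16 × 10^8 ≡ 72 × 16 × 4 × 48 (mod 92)
Multiplying step by step:
  72 × 16 = 1152 ≡ 48 (mod 92)
  48 × 4 = 192 ≡ 8 (mod 92)
  8 × 48 = 384 ≡ 16 (mod 92)
Result: 10^120 ≡ 16 (mod 92)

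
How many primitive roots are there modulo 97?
32

The number of primitive roots modulo p is φ(p-1) = φ(96)
φ(96) = 32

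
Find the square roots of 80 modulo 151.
The square roots of 80 mod 151 are 69 and 82. Verify: 69² = 4761 ≡ 80 (mod 151)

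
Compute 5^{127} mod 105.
5

Using successive squaring:
Binary expansion of 127: 1111111
Powers of 5 mod 105 (each is the square of the previous):
  5^1 ≡ 5 (mod 105)
  5^2 ≡ 5² = 25 ≡ 25 (mod 105)
  5^4 ≡ 25² = 625 ≡ 100 (mod 105)
  5^8 ≡ 100² = 10000 ≡ 25 (mod 105)
  5^16 ≡ 25² = 625 ≡ 100 (mod 105)
  5^32 ≡ 100² = 10000 ≡ 25 (mod 105)
  5^64 ≡ 25² = 625 ≡ 100 (mod 105)
127 = 64 + 32 + 16 + 8 + 4 + 2 + 1, so 5^127 = 5^64 × 5^32 × 5^16 × 5^8 × 5^4 × 5^2 × 5^1 ≡ 100 × 25 × 100 × 25 × 100 × 25 × 5 (mod 105)
Multiplying step by step:
  100 × 25 = 2500 ≡ 85 (mod 105)
  85 × 100 = 8500 ≡ 100 (mod 105)
  100 × 25 = 2500 ≡ 85 (mod 105)
  85 × 100 = 8500 ≡ 100 (mod 105)
  100 × 25 = 2500 ≡ 85 (mod 105)
  85 × 5 = 425 ≡ 5 (mod 105)
Result: 5^127 ≡ 5 (mod 105)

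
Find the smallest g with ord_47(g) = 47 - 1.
p - 1 = 46 has prime divisors 2, 23. h is a primitive root mod 47 iff h^(46/q) ≢ 1 (mod 47) for each such q.
h = 2: 2^23 ≡ 1, 2^2 ≡ 4 (mod 47); 2^23 ≡ 1, so not a primitive root.
h = 3: 3^23 ≡ 1, 3^2 ≡ 9 (mod 47); 3^23 ≡ 1, so not a primitive root.
h = 4: 4^23 ≡ 1, 4^2 ≡ 16 (mod 47); 4^23 ≡ 1, so not a primitive root.
h = 5: 5^23 ≡ 46, 5^2 ≡ 25 (mod 47); none is 1, so 5 has order 46 and is a primitive root.
The smallest primitive root mod 47 is g = 5.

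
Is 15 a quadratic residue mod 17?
By Euler's criterion: 15^{8} ≡ 1 (mod 17). Since this equals 1, 15 is a QR.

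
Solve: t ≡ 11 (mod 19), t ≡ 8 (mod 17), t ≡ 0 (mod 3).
M = 19 × 17 × 3 = 969. M₁ = 51, y₁ ≡ 3 (mod 19). M₂ = 57, y₂ ≡ 3 (mod 17). M₃ = 323, y₃ ≡ 2 (mod 3). t = 11×51×3 + 8×57×3 + 0×323×2 ≡ 144 (mod 969)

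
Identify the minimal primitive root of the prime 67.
p - 1 = 66 has prime divisors 2, 3, 11. h is a primitive root mod 67 iff h^(66/q) ≢ 1 (mod 67) for each such q.
h = 2: 2^33 ≡ 66, 2^22 ≡ 37, 2^6 ≡ 64 (mod 67); none is 1, so 2 has order 66 and is a primitive root.
The smallest primitive root mod 67 is g = 2.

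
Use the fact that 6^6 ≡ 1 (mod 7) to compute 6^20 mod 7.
By Fermat: 6^{6} ≡ 1 (mod 7). 20 = 3×6 + 2. So 6^{20} ≡ 6^{2} ≡ 1 (mod 7)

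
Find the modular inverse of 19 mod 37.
19^(-1) ≡ 2 (mod 37). Verification: 19 × 2 = 38 ≡ 1 (mod 37)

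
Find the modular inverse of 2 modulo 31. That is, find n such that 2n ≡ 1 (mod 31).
16

Using Extended Euclidean Algorithm:
gcd(2, 31) = 1
Bezout coefficients: 2 × -15 + 31 × 1 = 1
So 2 × -15 ≡ 1 (mod 31)
The inverse is -15 mod 31 = 16
Verification: 2 × 16 = 32 = 1 × 31 + 1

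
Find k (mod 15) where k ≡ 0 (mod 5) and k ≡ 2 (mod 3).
M = 5 × 3 = 15. M₁ = 3, y₁ ≡ 2 (mod 5). M₂ = 5, y₂ ≡ 2 (mod 3). k = 0×3×2 + 2×5×2 ≡ 5 (mod 15)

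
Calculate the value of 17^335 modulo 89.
Using Fermat: 17^{88} ≡ 1 (mod 89). 335 ≡ 71 (mod 88). So 17^{335} ≡ 17^{71} ≡ 49 (mod 89)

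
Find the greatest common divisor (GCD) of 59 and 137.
1

Using the Euclidean algorithm:
59 = 0 × 137 + 59
137 = 2 × 59 + 19
59 = 3 × 19 + 2
19 = 9 × 2 + 1
2 = 2 × 1 + 0

GCD(59, 137) = 1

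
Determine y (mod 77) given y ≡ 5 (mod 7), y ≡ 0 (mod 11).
33

Using the Chinese Remainder Theorem:
M = product of moduli = 77
For equation 1: M_1 = 11, 11 ≡ 4 (mod 7), inverse of 11 mod 7 is 2 (check: 4 × 2 = 8 ≡ 1 (mod 7))
For equation 2: M_2 = 7, 7 ≡ 7 (mod 11), inverse of 7 mod 11 is 8 (check: 7 × 8 = 56 ≡ 1 (mod 11))
Combine: y ≡ Σ r_i×M_i×(M_i⁻¹ mod m_i) = 5×11×2 + 0×7×8 = 110 + 0 = 110
110 mod 77 = 33
y ≡ 33 (mod 77)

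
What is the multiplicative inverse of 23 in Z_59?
18

Using Extended Euclidean Algorithm:
gcd(23, 59) = 1
Bezout coefficients: 23 × 18 + 59 × -7 = 1
So 23 × 18 ≡ 1 (mod 59)
The inverse is 18 mod 59 = 18
Verification: 23 × 18 = 414 = 7 × 59 + 1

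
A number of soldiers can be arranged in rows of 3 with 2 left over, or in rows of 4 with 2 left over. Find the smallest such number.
M = 3 × 4 = 12. M₁ = 4, y₁ ≡ 1 (mod 3). M₂ = 3, y₂ ≡ 3 (mod 4). x = 2×4×1 + 2×3×3 ≡ 2 (mod 12). The smallest positive such number is 2.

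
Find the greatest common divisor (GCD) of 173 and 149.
1

Using the Euclidean algorithm:
173 = 1 × 149 + 24
149 = 6 × 24 + 5
24 = 4 × 5 + 4
5 = 1 × 4 + 1
4 = 4 × 1 + 0

GCD(173, 149) = 1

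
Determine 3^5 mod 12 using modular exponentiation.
5 = 4 + 1 (binary 101). Repeated squaring mod 12: 3^1 ≡ 3; 3^2 ≡ 3² = 9 ≡ 9; 3^4 ≡ 9² = 81 ≡ 9. Multiply: 3^5 = 3^4 × 3^1 ≡ 9 × 3 (mod 12): 9 × 3 = 27 ≡ 3. So 3^5 ≡ 3 (mod 12).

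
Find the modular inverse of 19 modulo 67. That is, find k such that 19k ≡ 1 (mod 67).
60

Using Extended Euclidean Algorithm:
gcd(19, 67) = 1
Bezout coefficients: 19 × -7 + 67 × 2 = 1
So 19 × -7 ≡ 1 (mod 67)
The inverse is -7 mod 67 = 60
Verification: 19 × 60 = 1140 = 17 × 67 + 1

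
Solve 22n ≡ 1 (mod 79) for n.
18

Using Extended Euclidean Algorithm:
gcd(22, 79) = 1
Bezout coefficients: 22 × 18 + 79 × -5 = 1
So 22 × 18 ≡ 1 (mod 79)
The inverse is 18 mod 79 = 18
Verification: 22 × 18 = 396 = 5 × 79 + 1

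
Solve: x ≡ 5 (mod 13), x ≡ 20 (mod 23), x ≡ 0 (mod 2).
M = 13 × 23 × 2 = 598. M₁ = 46, y₁ ≡ 2 (mod 13). M₂ = 26, y₂ ≡ 8 (mod 23). M₃ = 299, y₃ ≡ 1 (mod 2). x = 5×46×2 + 20×26×8 + 0×299×1 ≡ 434 (mod 598)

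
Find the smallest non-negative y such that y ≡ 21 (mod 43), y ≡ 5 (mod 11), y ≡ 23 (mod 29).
7331

Using the Chinese Remainder Theorem:
M = product of moduli = 13717
For equation 1: M_1 = 319, 319 ≡ 18 (mod 43), inverse of 319 mod 43 is 12 (check: 18 × 12 = 216 ≡ 1 (mod 43))
For equation 2: M_2 = 1247, 1247 ≡ 4 (mod 11), inverse of 1247 mod 11 is 3 (check: 4 × 3 = 12 ≡ 1 (mod 11))
For equation 3: M_3 = 473, 473 ≡ 9 (mod 29), inverse of 473 mod 29 is 13 (check: 9 × 13 = 117 ≡ 1 (mod 29))
Combine: y ≡ Σ r_i×M_i×(M_i⁻¹ mod m_i) = 21×319×12 + 5×1247×3 + 23×473×13 = 80388 + 18705 + 141427 = 240520
240520 mod 13717 = 7331
y ≡ 7331 (mod 13717)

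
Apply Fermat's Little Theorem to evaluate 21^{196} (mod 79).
21

By Fermat's Little Theorem, a^(p-1) ≡ 1 (mod p) for prime p and gcd(a, p) = 1
Here p = 79, so 21^78 ≡ 1 (mod 79)
We can reduce the exponent: 196 mod 78 = 40
So 21^196 ≡ 21^40 (mod 79)
Computing: 21^40 mod 79 = 21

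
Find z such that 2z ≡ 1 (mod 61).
2^(-1) ≡ 31 (mod 61). Verification: 2 × 31 = 62 ≡ 1 (mod 61)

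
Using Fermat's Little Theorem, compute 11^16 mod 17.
By Fermat's Little Theorem, 11^{16} ≡ 1 (mod 17) since 17 is prime and gcd(11, 17) = 1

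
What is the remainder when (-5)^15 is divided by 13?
Using Fermat: (-5)^{12} ≡ 1 (mod 13). 15 ≡ 3 (mod 12). So (-5)^{15} ≡ (-5)^{3} ≡ 5 (mod 13)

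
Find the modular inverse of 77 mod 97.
77^(-1) ≡ 63 (mod 97). Verification: 77 × 63 = 4851 ≡ 1 (mod 97)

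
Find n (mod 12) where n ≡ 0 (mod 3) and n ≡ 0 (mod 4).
M = 3 × 4 = 12. M₁ = 4, y₁ ≡ 1 (mod 3). M₂ = 3, y₂ ≡ 3 (mod 4). n = 0×4×1 + 0×3×3 ≡ 0 (mod 12)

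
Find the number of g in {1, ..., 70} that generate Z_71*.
Number of primitive roots mod 71 = φ(70) = 24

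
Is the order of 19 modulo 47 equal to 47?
No, the actual order is 46, not 47.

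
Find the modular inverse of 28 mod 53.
28^(-1) ≡ 36 (mod 53). Verification: 28 × 36 = 1008 ≡ 1 (mod 53)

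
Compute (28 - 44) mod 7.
5

(28 - 44) = -16
-16 mod 7 = 5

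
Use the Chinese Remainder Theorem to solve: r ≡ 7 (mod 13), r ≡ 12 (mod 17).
M = 13 × 17 = 221. M₁ = 17, y₁ ≡ 10 (mod 13). M₂ = 13, y₂ ≡ 4 (mod 17). r = 7×17×10 + 12×13×4 ≡ 46 (mod 221)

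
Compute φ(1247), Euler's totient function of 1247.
1176

Prime factorization: 1247 = 29 × 43
Using the formula φ(n) = n × Π(1 - 1/p) for each prime factor p:
φ(1247) = 1247 × (1 - 1/29) × (1 - 1/43)
φ(1247) = 1176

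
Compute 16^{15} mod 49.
43

Using successive squaring:
Binary expansion of 15: 1111
Powers of 16 mod 49 (each is the square of the previous):
  16^1 ≡ 16 (mod 49)
  16^2 ≡ 16² = 256 ≡ 11 (mod 49)
  16^4 ≡ 11² = 121 ≡ 23 (mod 49)
  16^8 ≡ 23² = 529 ≡ 39 (mod 49)
15 = 8 + 4 + 2 + 1, so 16^15 = 16^8 × 16^4 × 16^2 × 16^1 ≡ 39 × 23 × 11 × 16 (mod 49)
Multiplying step by step:
  39 × 23 = 897 ≡ 15 (mod 49)
  15 × 11 = 165 ≡ 18 (mod 49)
  18 × 16 = 288 ≡ 43 (mod 49)
Result: 16^15 ≡ 43 (mod 49)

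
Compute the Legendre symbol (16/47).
(16/47) = 16^{23} mod 47 = 1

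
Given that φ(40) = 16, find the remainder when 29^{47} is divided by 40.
By Euler: 29^{16} ≡ 1 (mod 40) since gcd(29, 40) = 1. 47 = 2×16 + 15. So 29^{47} ≡ 29^{15} ≡ 29 (mod 40)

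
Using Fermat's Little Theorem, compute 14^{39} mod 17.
6

By Fermat's Little Theorem, a^(p-1) ≡ 1 (mod p) for prime p and gcd(a, p) = 1
Here p = 17, so 14^16 ≡ 1 (mod 17)
We can reduce the exponent: 39 mod 16 = 7
So 14^39 ≡ 14^7 (mod 17)
Computing: 14^7 mod 17 = 6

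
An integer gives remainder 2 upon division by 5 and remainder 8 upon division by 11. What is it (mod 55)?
M = 5 × 11 = 55. M₁ = 11, y₁ ≡ 1 (mod 5). M₂ = 5, y₂ ≡ 9 (mod 11). y = 2×11×1 + 8×5×9 ≡ 52 (mod 55). The smallest positive such number is 52.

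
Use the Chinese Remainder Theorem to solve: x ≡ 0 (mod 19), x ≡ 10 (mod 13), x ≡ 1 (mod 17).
3078

Using the Chinese Remainder Theorem:
M = product of moduli = 4199
For equation 1: M_1 = 221, 221 ≡ 12 (mod 19), inverse of 221 mod 19 is 8 (check: 12 × 8 = 96 ≡ 1 (mod 19))
For equation 2: M_2 = 323, 323 ≡ 11 (mod 13), inverse of 323 mod 13 is 6 (check: 11 × 6 = 66 ≡ 1 (mod 13))
For equation 3: M_3 = 247, 247 ≡ 9 (mod 17), inverse of 247 mod 17 is 2 (check: 9 × 2 = 18 ≡ 1 (mod 17))
Combine: x ≡ Σ r_i×M_i×(M_i⁻¹ mod m_i) = 0×221×8 + 10×323×6 + 1×247×2 = 0 + 19380 + 494 = 19874
19874 mod 4199 = 3078
x ≡ 3078 (mod 4199)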